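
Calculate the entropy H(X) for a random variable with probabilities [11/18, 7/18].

H(X) = -Σ p(x) log₂ p(x)
  -11/18 × log₂(11/18) = 0.4342
  -7/18 × log₂(7/18) = 0.5299
H(X) = 0.9641 bits


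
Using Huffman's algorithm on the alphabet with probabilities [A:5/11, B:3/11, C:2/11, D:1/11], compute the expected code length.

Huffman tree construction:
Combine smallest probabilities repeatedly
Resulting codes:
  A: 0 (length 1)
  B: 10 (length 2)
  C: 111 (length 3)
  D: 110 (length 3)
Average length = Σ p(s) × length(s) = 1.8182 bits


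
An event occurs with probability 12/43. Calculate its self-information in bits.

Information content I(x) = -log₂(p(x))
I = -log₂(12/43) = -log₂(0.2791)
I = 1.8413 bits


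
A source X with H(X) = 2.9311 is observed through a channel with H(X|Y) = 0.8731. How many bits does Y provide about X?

I(X;Y) = H(X) - H(X|Y)
I(X;Y) = 2.9311 - 0.8731 = 2.058 bits


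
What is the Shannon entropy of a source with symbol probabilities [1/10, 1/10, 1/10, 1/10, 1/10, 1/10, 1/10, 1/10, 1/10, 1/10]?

H(X) = -Σ p(x) log₂ p(x)
  -1/10 × log₂(1/10) = 0.3322
  -1/10 × log₂(1/10) = 0.3322
  -1/10 × log₂(1/10) = 0.3322
  -1/10 × log₂(1/10) = 0.3322
  -1/10 × log₂(1/10) = 0.3322
  -1/10 × log₂(1/10) = 0.3322
  -1/10 × log₂(1/10) = 0.3322
  -1/10 × log₂(1/10) = 0.3322
  -1/10 × log₂(1/10) = 0.3322
  -1/10 × log₂(1/10) = 0.3322
H(X) = 3.3219 bits


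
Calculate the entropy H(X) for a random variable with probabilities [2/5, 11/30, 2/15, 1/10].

H(X) = -Σ p(x) log₂ p(x)
  -2/5 × log₂(2/5) = 0.5288
  -11/30 × log₂(11/30) = 0.5307
  -2/15 × log₂(2/15) = 0.3876
  -1/10 × log₂(1/10) = 0.3322
H(X) = 1.7793 bits


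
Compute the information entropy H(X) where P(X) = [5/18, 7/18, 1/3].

H(X) = -Σ p(x) log₂ p(x)
  -5/18 × log₂(5/18) = 0.5133
  -7/18 × log₂(7/18) = 0.5299
  -1/3 × log₂(1/3) = 0.5283
H(X) = 1.5715 bits


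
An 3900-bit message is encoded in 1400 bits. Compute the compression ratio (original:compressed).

Compression ratio = Original / Compressed
= 3900 / 1400 = 2.79:1


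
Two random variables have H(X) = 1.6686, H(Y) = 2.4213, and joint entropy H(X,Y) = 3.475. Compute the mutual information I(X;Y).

I(X;Y) = H(X) + H(Y) - H(X,Y)
I(X;Y) = 1.6686 + 2.4213 - 3.475 = 0.6149 bits


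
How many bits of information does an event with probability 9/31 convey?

Information content I(x) = -log₂(p(x))
I = -log₂(9/31) = -log₂(0.2903)
I = 1.7843 bits


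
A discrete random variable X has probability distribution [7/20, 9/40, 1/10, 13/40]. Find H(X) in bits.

H(X) = -Σ p(x) log₂ p(x)
  -7/20 × log₂(7/20) = 0.5301
  -9/40 × log₂(9/40) = 0.4842
  -1/10 × log₂(1/10) = 0.3322
  -13/40 × log₂(13/40) = 0.5270
H(X) = 1.8735 bits


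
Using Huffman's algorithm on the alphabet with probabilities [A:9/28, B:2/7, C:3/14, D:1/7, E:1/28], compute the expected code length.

Huffman tree construction:
Combine smallest probabilities repeatedly
Resulting codes:
  A: 11 (length 2)
  B: 10 (length 2)
  C: 01 (length 2)
  D: 001 (length 3)
  E: 000 (length 3)
Average length = Σ p(s) × length(s) = 2.1786 bits


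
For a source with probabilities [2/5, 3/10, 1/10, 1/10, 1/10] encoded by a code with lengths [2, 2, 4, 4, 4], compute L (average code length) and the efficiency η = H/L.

Average length L = Σ p_i × l_i = 2.6000 bits
Entropy H = 2.0464 bits
Efficiency η = H/L × 100% = 78.71%


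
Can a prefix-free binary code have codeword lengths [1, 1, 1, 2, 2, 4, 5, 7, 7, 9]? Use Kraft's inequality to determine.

Kraft inequality: Σ 2^(-l_i) ≤ 1 for prefix-free code
Calculating: 2^(-1) + 2^(-1) + 2^(-1) + 2^(-2) + 2^(-2) + 2^(-4) + 2^(-5) + 2^(-7) + 2^(-7) + 2^(-9)
= 0.5 + 0.5 + 0.5 + 0.25 + 0.25 + 0.0625 + 0.03125 + 0.0078125 + 0.0078125 + 0.001953125
= 2.1113
Since 2.1113 > 1, prefix-free code does not exist


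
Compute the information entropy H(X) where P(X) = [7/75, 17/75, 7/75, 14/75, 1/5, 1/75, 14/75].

H(X) = -Σ p(x) log₂ p(x)
  -7/75 × log₂(7/75) = 0.3193
  -17/75 × log₂(17/75) = 0.4854
  -7/75 × log₂(7/75) = 0.3193
  -14/75 × log₂(14/75) = 0.4520
  -1/5 × log₂(1/5) = 0.4644
  -1/75 × log₂(1/75) = 0.0831
  -14/75 × log₂(14/75) = 0.4520
H(X) = 2.5755 bits


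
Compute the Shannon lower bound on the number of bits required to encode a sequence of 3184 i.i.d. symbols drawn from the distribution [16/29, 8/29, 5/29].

Entropy H = 1.4232 bits/symbol
Minimum bits = H × n = 1.4232 × 3184
= 4531.36 bits


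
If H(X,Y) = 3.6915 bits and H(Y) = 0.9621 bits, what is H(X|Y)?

Chain rule: H(X,Y) = H(X|Y) + H(Y)
H(X|Y) = H(X,Y) - H(Y) = 3.6915 - 0.9621 = 2.7294 bits


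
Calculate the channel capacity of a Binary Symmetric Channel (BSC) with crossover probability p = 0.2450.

For BSC with error probability p:
C = 1 - H(p) where H(p) is binary entropy
H(0.2450) = -0.2450 × log₂(0.2450) - 0.7550 × log₂(0.7550)
H(p) = 0.8033
C = 1 - 0.8033 = 0.1967 bits/use


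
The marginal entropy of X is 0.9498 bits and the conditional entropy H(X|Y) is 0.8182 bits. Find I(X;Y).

I(X;Y) = H(X) - H(X|Y)
I(X;Y) = 0.9498 - 0.8182 = 0.1316 bits


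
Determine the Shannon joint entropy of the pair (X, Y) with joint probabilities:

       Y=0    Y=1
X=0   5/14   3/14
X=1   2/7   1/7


H(X,Y) = -Σ p(x,y) log₂ p(x,y)
  p(0,0)=5/14: -0.3571 × log₂(0.3571) = 0.5305
  p(0,1)=3/14: -0.2143 × log₂(0.2143) = 0.4762
  p(1,0)=2/7: -0.2857 × log₂(0.2857) = 0.5164
  p(1,1)=1/7: -0.1429 × log₂(0.1429) = 0.4011
H(X,Y) = 1.9242 bits


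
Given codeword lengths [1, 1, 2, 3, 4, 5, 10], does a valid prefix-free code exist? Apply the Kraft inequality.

Kraft inequality: Σ 2^(-l_i) ≤ 1 for prefix-free code
Calculating: 2^(-1) + 2^(-1) + 2^(-2) + 2^(-3) + 2^(-4) + 2^(-5) + 2^(-10)
= 0.5 + 0.5 + 0.25 + 0.125 + 0.0625 + 0.03125 + 0.0009765625
= 1.4697
Since 1.4697 > 1, prefix-free code does not exist


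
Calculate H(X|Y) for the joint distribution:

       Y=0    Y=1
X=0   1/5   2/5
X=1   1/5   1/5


H(X|Y) = Σ_y p(y) H(X|Y=y)
  p(Y=0) = 2/5, H(X|Y=0) = 1.0000
  p(Y=1) = 3/5, H(X|Y=1) = 0.9183
H(X|Y) = 0.4000×1.0000 + 0.6000×0.9183 = 0.9510 bits


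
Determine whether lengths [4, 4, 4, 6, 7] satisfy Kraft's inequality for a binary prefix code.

Kraft inequality: Σ 2^(-l_i) ≤ 1 for prefix-free code
Calculating: 2^(-4) + 2^(-4) + 2^(-4) + 2^(-6) + 2^(-7)
= 0.0625 + 0.0625 + 0.0625 + 0.015625 + 0.0078125
= 0.2109
Since 0.2109 ≤ 1, prefix-free code exists


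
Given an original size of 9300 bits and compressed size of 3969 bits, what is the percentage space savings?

Space savings = (1 - Compressed/Original) × 100%
= (1 - 3969/9300) × 100%
= 57.32%


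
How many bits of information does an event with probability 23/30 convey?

Information content I(x) = -log₂(p(x))
I = -log₂(23/30) = -log₂(0.7667)
I = 0.3833 bits


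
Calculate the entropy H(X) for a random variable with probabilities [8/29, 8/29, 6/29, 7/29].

H(X) = -Σ p(x) log₂ p(x)
  -8/29 × log₂(8/29) = 0.5125
  -8/29 × log₂(8/29) = 0.5125
  -6/29 × log₂(6/29) = 0.4703
  -7/29 × log₂(7/29) = 0.4950
H(X) = 1.9904 bits


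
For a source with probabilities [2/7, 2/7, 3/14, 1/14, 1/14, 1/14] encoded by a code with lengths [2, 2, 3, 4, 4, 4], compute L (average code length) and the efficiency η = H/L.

Average length L = Σ p_i × l_i = 2.6429 bits
Entropy H = 2.3249 bits
Efficiency η = H/L × 100% = 87.97%


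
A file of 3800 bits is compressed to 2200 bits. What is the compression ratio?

Compression ratio = Original / Compressed
= 3800 / 2200 = 1.73:1


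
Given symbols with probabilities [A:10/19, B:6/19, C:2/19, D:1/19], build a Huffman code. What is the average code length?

Huffman tree construction:
Combine smallest probabilities repeatedly
Resulting codes:
  A: 1 (length 1)
  B: 01 (length 2)
  C: 001 (length 3)
  D: 000 (length 3)
Average length = Σ p(s) × length(s) = 1.6316 bits


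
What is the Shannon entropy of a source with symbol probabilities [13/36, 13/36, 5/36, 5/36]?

H(X) = -Σ p(x) log₂ p(x)
  -13/36 × log₂(13/36) = 0.5306
  -13/36 × log₂(13/36) = 0.5306
  -5/36 × log₂(5/36) = 0.3956
  -5/36 × log₂(5/36) = 0.3956
H(X) = 1.8524 bits


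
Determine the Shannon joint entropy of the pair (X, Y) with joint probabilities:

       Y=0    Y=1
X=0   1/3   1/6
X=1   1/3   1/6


H(X,Y) = -Σ p(x,y) log₂ p(x,y)
  p(0,0)=1/3: -0.3333 × log₂(0.3333) = 0.5283
  p(0,1)=1/6: -0.1667 × log₂(0.1667) = 0.4308
  p(1,0)=1/3: -0.3333 × log₂(0.3333) = 0.5283
  p(1,1)=1/6: -0.1667 × log₂(0.1667) = 0.4308
H(X,Y) = 1.9183 bits


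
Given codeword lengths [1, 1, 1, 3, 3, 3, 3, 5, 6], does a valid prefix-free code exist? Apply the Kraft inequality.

Kraft inequality: Σ 2^(-l_i) ≤ 1 for prefix-free code
Calculating: 2^(-1) + 2^(-1) + 2^(-1) + 2^(-3) + 2^(-3) + 2^(-3) + 2^(-3) + 2^(-5) + 2^(-6)
= 0.5 + 0.5 + 0.5 + 0.125 + 0.125 + 0.125 + 0.125 + 0.03125 + 0.015625
= 2.0469
Since 2.0469 > 1, prefix-free code does not exist


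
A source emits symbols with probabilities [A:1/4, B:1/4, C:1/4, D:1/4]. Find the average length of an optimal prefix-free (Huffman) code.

Huffman tree construction:
Combine smallest probabilities repeatedly
Resulting codes:
  A: 00 (length 2)
  B: 01 (length 2)
  C: 10 (length 2)
  D: 11 (length 2)
Average length = Σ p(s) × length(s) = 2.0000 bits


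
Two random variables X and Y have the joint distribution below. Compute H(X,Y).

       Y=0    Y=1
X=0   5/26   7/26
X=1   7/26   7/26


H(X,Y) = -Σ p(x,y) log₂ p(x,y)
  p(0,0)=5/26: -0.1923 × log₂(0.1923) = 0.4574
  p(0,1)=7/26: -0.2692 × log₂(0.2692) = 0.5097
  p(1,0)=7/26: -0.2692 × log₂(0.2692) = 0.5097
  p(1,1)=7/26: -0.2692 × log₂(0.2692) = 0.5097
H(X,Y) = 1.9864 bits


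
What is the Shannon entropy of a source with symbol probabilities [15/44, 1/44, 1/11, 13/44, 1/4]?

H(X) = -Σ p(x) log₂ p(x)
  -15/44 × log₂(15/44) = 0.5293
  -1/44 × log₂(1/44) = 0.1241
  -1/11 × log₂(1/11) = 0.3145
  -13/44 × log₂(13/44) = 0.5197
  -1/4 × log₂(1/4) = 0.5000
H(X) = 1.9875 bits


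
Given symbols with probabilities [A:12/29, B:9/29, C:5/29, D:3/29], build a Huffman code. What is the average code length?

Huffman tree construction:
Combine smallest probabilities repeatedly
Resulting codes:
  A: 0 (length 1)
  B: 11 (length 2)
  C: 101 (length 3)
  D: 100 (length 3)
Average length = Σ p(s) × length(s) = 1.8621 bits


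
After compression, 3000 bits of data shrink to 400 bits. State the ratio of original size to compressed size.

Compression ratio = Original / Compressed
= 3000 / 400 = 7.50:1


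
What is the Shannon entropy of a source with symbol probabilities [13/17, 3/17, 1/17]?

H(X) = -Σ p(x) log₂ p(x)
  -13/17 × log₂(13/17) = 0.2960
  -3/17 × log₂(3/17) = 0.4416
  -1/17 × log₂(1/17) = 0.2404
H(X) = 0.9780 bits


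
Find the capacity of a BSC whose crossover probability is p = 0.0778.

For BSC with error probability p:
C = 1 - H(p) where H(p) is binary entropy
H(0.0778) = -0.0778 × log₂(0.0778) - 0.9222 × log₂(0.9222)
H(p) = 0.3944
C = 1 - 0.3944 = 0.6056 bits/use


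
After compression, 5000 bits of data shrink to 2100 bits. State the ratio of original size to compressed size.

Compression ratio = Original / Compressed
= 5000 / 2100 = 2.38:1


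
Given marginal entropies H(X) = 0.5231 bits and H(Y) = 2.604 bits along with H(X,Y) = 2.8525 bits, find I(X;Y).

I(X;Y) = H(X) + H(Y) - H(X,Y)
I(X;Y) = 0.5231 + 2.604 - 2.8525 = 0.2746 bits


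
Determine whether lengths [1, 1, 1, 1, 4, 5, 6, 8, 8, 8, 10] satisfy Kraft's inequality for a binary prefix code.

Kraft inequality: Σ 2^(-l_i) ≤ 1 for prefix-free code
Calculating: 2^(-1) + 2^(-1) + 2^(-1) + 2^(-1) + 2^(-4) + 2^(-5) + 2^(-6) + 2^(-8) + 2^(-8) + 2^(-8) + 2^(-10)
= 0.5 + 0.5 + 0.5 + 0.5 + 0.0625 + 0.03125 + 0.015625 + 0.00390625 + 0.00390625 + 0.00390625 + 0.0009765625
= 2.1221
Since 2.1221 > 1, prefix-free code does not exist


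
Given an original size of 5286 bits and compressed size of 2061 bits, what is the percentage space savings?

Space savings = (1 - Compressed/Original) × 100%
= (1 - 2061/5286) × 100%
= 61.01%


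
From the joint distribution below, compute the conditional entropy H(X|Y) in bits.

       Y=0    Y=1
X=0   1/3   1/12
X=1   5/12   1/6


H(X|Y) = Σ_y p(y) H(X|Y=y)
  p(Y=0) = 3/4, H(X|Y=0) = 0.9911
  p(Y=1) = 1/4, H(X|Y=1) = 0.9183
H(X|Y) = 0.7500×0.9911 + 0.2500×0.9183 = 0.9729 bits


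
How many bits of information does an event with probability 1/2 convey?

Information content I(x) = -log₂(p(x))
I = -log₂(1/2) = -log₂(0.5000)
I = 1.0000 bits


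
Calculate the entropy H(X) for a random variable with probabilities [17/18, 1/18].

H(X) = -Σ p(x) log₂ p(x)
  -17/18 × log₂(17/18) = 0.0779
  -1/18 × log₂(1/18) = 0.2317
H(X) = 0.3095 bits


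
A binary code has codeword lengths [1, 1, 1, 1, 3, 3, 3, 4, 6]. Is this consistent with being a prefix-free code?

Kraft inequality: Σ 2^(-l_i) ≤ 1 for prefix-free code
Calculating: 2^(-1) + 2^(-1) + 2^(-1) + 2^(-1) + 2^(-3) + 2^(-3) + 2^(-3) + 2^(-4) + 2^(-6)
= 0.5 + 0.5 + 0.5 + 0.5 + 0.125 + 0.125 + 0.125 + 0.0625 + 0.015625
= 2.4531
Since 2.4531 > 1, prefix-free code does not exist


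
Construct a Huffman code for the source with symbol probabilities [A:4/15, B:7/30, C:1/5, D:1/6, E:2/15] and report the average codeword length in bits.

Huffman tree construction:
Combine smallest probabilities repeatedly
Resulting codes:
  A: 10 (length 2)
  B: 01 (length 2)
  C: 00 (length 2)
  D: 111 (length 3)
  E: 110 (length 3)
Average length = Σ p(s) × length(s) = 2.3000 bits


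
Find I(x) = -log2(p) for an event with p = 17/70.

Information content I(x) = -log₂(p(x))
I = -log₂(17/70) = -log₂(0.2429)
I = 2.0418 bits


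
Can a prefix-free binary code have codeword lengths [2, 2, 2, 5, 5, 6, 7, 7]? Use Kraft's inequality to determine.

Kraft inequality: Σ 2^(-l_i) ≤ 1 for prefix-free code
Calculating: 2^(-2) + 2^(-2) + 2^(-2) + 2^(-5) + 2^(-5) + 2^(-6) + 2^(-7) + 2^(-7)
= 0.25 + 0.25 + 0.25 + 0.03125 + 0.03125 + 0.015625 + 0.0078125 + 0.0078125
= 0.8438
Since 0.8438 ≤ 1, prefix-free code exists


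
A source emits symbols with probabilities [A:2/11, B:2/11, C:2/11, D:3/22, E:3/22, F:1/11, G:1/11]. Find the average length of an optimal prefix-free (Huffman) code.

Huffman tree construction:
Combine smallest probabilities repeatedly
Resulting codes:
  A: 110 (length 3)
  B: 111 (length 3)
  C: 00 (length 2)
  D: 100 (length 3)
  E: 101 (length 3)
  F: 010 (length 3)
  G: 011 (length 3)
Average length = Σ p(s) × length(s) = 2.8182 bits


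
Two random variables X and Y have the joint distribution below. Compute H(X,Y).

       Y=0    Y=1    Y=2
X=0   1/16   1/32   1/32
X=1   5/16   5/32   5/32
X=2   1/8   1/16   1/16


H(X,Y) = -Σ p(x,y) log₂ p(x,y)
  p(0,0)=1/16: -0.0625 × log₂(0.0625) = 0.2500
  p(0,1)=1/32: -0.0312 × log₂(0.0312) = 0.1562
  p(0,2)=1/32: -0.0312 × log₂(0.0312) = 0.1562
  p(1,0)=5/16: -0.3125 × log₂(0.3125) = 0.5244
  p(1,1)=5/32: -0.1562 × log₂(0.1562) = 0.4184
  p(1,2)=5/32: -0.1562 × log₂(0.1562) = 0.4184
  p(2,0)=1/8: -0.1250 × log₂(0.1250) = 0.3750
  p(2,1)=1/16: -0.0625 × log₂(0.0625) = 0.2500
  p(2,2)=1/16: -0.0625 × log₂(0.0625) = 0.2500
H(X,Y) = 2.7988 bits


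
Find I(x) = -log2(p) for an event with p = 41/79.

Information content I(x) = -log₂(p(x))
I = -log₂(41/79) = -log₂(0.5190)
I = 0.9462 bits


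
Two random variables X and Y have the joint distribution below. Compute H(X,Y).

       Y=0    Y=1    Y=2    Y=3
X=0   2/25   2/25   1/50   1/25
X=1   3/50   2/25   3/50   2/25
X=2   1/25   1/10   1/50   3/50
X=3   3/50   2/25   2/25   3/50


H(X,Y) = -Σ p(x,y) log₂ p(x,y)
  p(0,0)=2/25: -0.0800 × log₂(0.0800) = 0.2915
  p(0,1)=2/25: -0.0800 × log₂(0.0800) = 0.2915
  p(0,2)=1/50: -0.0200 × log₂(0.0200) = 0.1129
  p(0,3)=1/25: -0.0400 × log₂(0.0400) = 0.1858
  p(1,0)=3/50: -0.0600 × log₂(0.0600) = 0.2435
  p(1,1)=2/25: -0.0800 × log₂(0.0800) = 0.2915
  p(1,2)=3/50: -0.0600 × log₂(0.0600) = 0.2435
  p(1,3)=2/25: -0.0800 × log₂(0.0800) = 0.2915
  p(2,0)=1/25: -0.0400 × log₂(0.0400) = 0.1858
  p(2,1)=1/10: -0.1000 × log₂(0.1000) = 0.3322
  p(2,2)=1/50: -0.0200 × log₂(0.0200) = 0.1129
  p(2,3)=3/50: -0.0600 × log₂(0.0600) = 0.2435
  p(3,0)=3/50: -0.0600 × log₂(0.0600) = 0.2435
  p(3,1)=2/25: -0.0800 × log₂(0.0800) = 0.2915
  p(3,2)=2/25: -0.0800 × log₂(0.0800) = 0.2915
  p(3,3)=3/50: -0.0600 × log₂(0.0600) = 0.2435
H(X,Y) = 3.8962 bits


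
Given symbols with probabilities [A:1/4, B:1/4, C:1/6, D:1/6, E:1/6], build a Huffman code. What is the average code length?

Huffman tree construction:
Combine smallest probabilities repeatedly
Resulting codes:
  A: 01 (length 2)
  B: 10 (length 2)
  C: 110 (length 3)
  D: 111 (length 3)
  E: 00 (length 2)
Average length = Σ p(s) × length(s) = 2.3333 bits


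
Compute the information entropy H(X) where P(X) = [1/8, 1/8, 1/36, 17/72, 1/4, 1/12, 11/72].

H(X) = -Σ p(x) log₂ p(x)
  -1/8 × log₂(1/8) = 0.3750
  -1/8 × log₂(1/8) = 0.3750
  -1/36 × log₂(1/36) = 0.1436
  -17/72 × log₂(17/72) = 0.4917
  -1/4 × log₂(1/4) = 0.5000
  -1/12 × log₂(1/12) = 0.2987
  -11/72 × log₂(11/72) = 0.4141
H(X) = 2.5982 bits


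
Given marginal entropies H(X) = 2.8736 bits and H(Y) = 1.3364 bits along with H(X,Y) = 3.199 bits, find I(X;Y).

I(X;Y) = H(X) + H(Y) - H(X,Y)
I(X;Y) = 2.8736 + 1.3364 - 3.199 = 1.011 bits


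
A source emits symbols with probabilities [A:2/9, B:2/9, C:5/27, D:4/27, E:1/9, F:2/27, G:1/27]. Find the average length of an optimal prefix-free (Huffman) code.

Huffman tree construction:
Combine smallest probabilities repeatedly
Resulting codes:
  A: 00 (length 2)
  B: 01 (length 2)
  C: 111 (length 3)
  D: 110 (length 3)
  E: 100 (length 3)
  F: 1011 (length 4)
  G: 1010 (length 4)
Average length = Σ p(s) × length(s) = 2.6667 bits


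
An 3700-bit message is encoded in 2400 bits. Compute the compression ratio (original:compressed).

Compression ratio = Original / Compressed
= 3700 / 2400 = 1.54:1


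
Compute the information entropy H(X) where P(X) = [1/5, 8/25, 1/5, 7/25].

H(X) = -Σ p(x) log₂ p(x)
  -1/5 × log₂(1/5) = 0.4644
  -8/25 × log₂(8/25) = 0.5260
  -1/5 × log₂(1/5) = 0.4644
  -7/25 × log₂(7/25) = 0.5142
H(X) = 1.9690 bits


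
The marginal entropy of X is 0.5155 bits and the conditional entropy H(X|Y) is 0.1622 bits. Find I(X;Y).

I(X;Y) = H(X) - H(X|Y)
I(X;Y) = 0.5155 - 0.1622 = 0.3533 bits


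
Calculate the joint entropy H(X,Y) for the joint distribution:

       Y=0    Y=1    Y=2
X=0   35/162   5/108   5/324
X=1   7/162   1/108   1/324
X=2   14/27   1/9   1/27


H(X,Y) = -Σ p(x,y) log₂ p(x,y)
  p(0,0)=35/162: -0.2160 × log₂(0.2160) = 0.4776
  p(0,1)=5/108: -0.0463 × log₂(0.0463) = 0.2052
  p(0,2)=5/324: -0.0154 × log₂(0.0154) = 0.0929
  p(1,0)=7/162: -0.0432 × log₂(0.0432) = 0.1958
  p(1,1)=1/108: -0.0093 × log₂(0.0093) = 0.0625
  p(1,2)=1/324: -0.0031 × log₂(0.0031) = 0.0257
  p(2,0)=14/27: -0.5185 × log₂(0.5185) = 0.4913
  p(2,1)=1/9: -0.1111 × log₂(0.1111) = 0.3522
  p(2,2)=1/27: -0.0370 × log₂(0.0370) = 0.1761
H(X,Y) = 2.0795 bits


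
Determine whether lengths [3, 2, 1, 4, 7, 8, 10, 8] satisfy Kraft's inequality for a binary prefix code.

Kraft inequality: Σ 2^(-l_i) ≤ 1 for prefix-free code
Calculating: 2^(-3) + 2^(-2) + 2^(-1) + 2^(-4) + 2^(-7) + 2^(-8) + 2^(-10) + 2^(-8)
= 0.125 + 0.25 + 0.5 + 0.0625 + 0.0078125 + 0.00390625 + 0.0009765625 + 0.00390625
= 0.9541
Since 0.9541 ≤ 1, prefix-free code exists


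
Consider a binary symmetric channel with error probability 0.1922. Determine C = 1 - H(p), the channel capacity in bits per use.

For BSC with error probability p:
C = 1 - H(p) where H(p) is binary entropy
H(0.1922) = -0.1922 × log₂(0.1922) - 0.8078 × log₂(0.8078)
H(p) = 0.7061
C = 1 - 0.7061 = 0.2939 bits/use


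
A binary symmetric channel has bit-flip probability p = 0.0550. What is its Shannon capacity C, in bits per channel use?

For BSC with error probability p:
C = 1 - H(p) where H(p) is binary entropy
H(0.0550) = -0.0550 × log₂(0.0550) - 0.9450 × log₂(0.9450)
H(p) = 0.3073
C = 1 - 0.3073 = 0.6927 bits/use


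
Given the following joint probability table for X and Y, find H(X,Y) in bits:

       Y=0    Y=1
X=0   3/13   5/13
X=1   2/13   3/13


H(X,Y) = -Σ p(x,y) log₂ p(x,y)
  p(0,0)=3/13: -0.2308 × log₂(0.2308) = 0.4882
  p(0,1)=5/13: -0.3846 × log₂(0.3846) = 0.5302
  p(1,0)=2/13: -0.1538 × log₂(0.1538) = 0.4155
  p(1,1)=3/13: -0.2308 × log₂(0.2308) = 0.4882
H(X,Y) = 1.9220 bits


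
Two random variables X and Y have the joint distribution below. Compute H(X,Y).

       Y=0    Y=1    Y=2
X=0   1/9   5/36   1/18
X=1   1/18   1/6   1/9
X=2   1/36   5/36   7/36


H(X,Y) = -Σ p(x,y) log₂ p(x,y)
  p(0,0)=1/9: -0.1111 × log₂(0.1111) = 0.3522
  p(0,1)=5/36: -0.1389 × log₂(0.1389) = 0.3956
  p(0,2)=1/18: -0.0556 × log₂(0.0556) = 0.2317
  p(1,0)=1/18: -0.0556 × log₂(0.0556) = 0.2317
  p(1,1)=1/6: -0.1667 × log₂(0.1667) = 0.4308
  p(1,2)=1/9: -0.1111 × log₂(0.1111) = 0.3522
  p(2,0)=1/36: -0.0278 × log₂(0.0278) = 0.1436
  p(2,1)=5/36: -0.1389 × log₂(0.1389) = 0.3956
  p(2,2)=7/36: -0.1944 × log₂(0.1944) = 0.4594
H(X,Y) = 2.9927 bits


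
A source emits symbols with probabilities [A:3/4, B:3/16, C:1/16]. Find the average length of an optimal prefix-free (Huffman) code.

Huffman tree construction:
Combine smallest probabilities repeatedly
Resulting codes:
  A: 1 (length 1)
  B: 01 (length 2)
  C: 00 (length 2)
Average length = Σ p(s) × length(s) = 1.2500 bits


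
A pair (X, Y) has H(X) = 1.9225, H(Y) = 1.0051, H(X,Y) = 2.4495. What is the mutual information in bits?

I(X;Y) = H(X) + H(Y) - H(X,Y)
I(X;Y) = 1.9225 + 1.0051 - 2.4495 = 0.4781 bits


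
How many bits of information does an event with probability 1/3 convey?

Information content I(x) = -log₂(p(x))
I = -log₂(1/3) = -log₂(0.3333)
I = 1.5850 bits


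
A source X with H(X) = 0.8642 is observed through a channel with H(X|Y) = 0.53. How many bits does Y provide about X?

I(X;Y) = H(X) - H(X|Y)
I(X;Y) = 0.8642 - 0.53 = 0.3342 bits


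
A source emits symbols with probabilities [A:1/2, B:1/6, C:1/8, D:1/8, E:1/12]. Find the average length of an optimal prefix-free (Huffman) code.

Huffman tree construction:
Combine smallest probabilities repeatedly
Resulting codes:
  A: 0 (length 1)
  B: 111 (length 3)
  C: 101 (length 3)
  D: 110 (length 3)
  E: 100 (length 3)
Average length = Σ p(s) × length(s) = 2.0000 bits


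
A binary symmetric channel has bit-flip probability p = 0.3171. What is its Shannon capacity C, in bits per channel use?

For BSC with error probability p:
C = 1 - H(p) where H(p) is binary entropy
H(0.3171) = -0.3171 × log₂(0.3171) - 0.6829 × log₂(0.6829)
H(p) = 0.9012
C = 1 - 0.9012 = 0.0988 bits/use


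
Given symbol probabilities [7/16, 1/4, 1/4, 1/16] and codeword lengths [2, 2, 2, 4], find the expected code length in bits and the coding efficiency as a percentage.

Average length L = Σ p_i × l_i = 2.1250 bits
Entropy H = 1.7718 bits
Efficiency η = H/L × 100% = 83.38%


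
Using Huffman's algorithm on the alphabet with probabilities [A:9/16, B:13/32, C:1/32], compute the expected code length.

Huffman tree construction:
Combine smallest probabilities repeatedly
Resulting codes:
  A: 1 (length 1)
  B: 01 (length 2)
  C: 00 (length 2)
Average length = Σ p(s) × length(s) = 1.4375 bits


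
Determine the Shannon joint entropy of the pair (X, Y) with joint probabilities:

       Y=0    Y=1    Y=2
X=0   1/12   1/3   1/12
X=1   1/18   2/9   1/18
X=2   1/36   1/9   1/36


H(X,Y) = -Σ p(x,y) log₂ p(x,y)
  p(0,0)=1/12: -0.0833 × log₂(0.0833) = 0.2987
  p(0,1)=1/3: -0.3333 × log₂(0.3333) = 0.5283
  p(0,2)=1/12: -0.0833 × log₂(0.0833) = 0.2987
  p(1,0)=1/18: -0.0556 × log₂(0.0556) = 0.2317
  p(1,1)=2/9: -0.2222 × log₂(0.2222) = 0.4822
  p(1,2)=1/18: -0.0556 × log₂(0.0556) = 0.2317
  p(2,0)=1/36: -0.0278 × log₂(0.0278) = 0.1436
  p(2,1)=1/9: -0.1111 × log₂(0.1111) = 0.3522
  p(2,2)=1/36: -0.0278 × log₂(0.0278) = 0.1436
H(X,Y) = 2.7108 bits


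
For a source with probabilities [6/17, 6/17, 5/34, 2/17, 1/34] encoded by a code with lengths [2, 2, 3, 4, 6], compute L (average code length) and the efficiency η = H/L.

Average length L = Σ p_i × l_i = 2.5000 bits
Entropy H = 1.9801 bits
Efficiency η = H/L × 100% = 79.21%


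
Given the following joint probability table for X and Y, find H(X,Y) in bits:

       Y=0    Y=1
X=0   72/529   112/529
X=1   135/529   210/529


H(X,Y) = -Σ p(x,y) log₂ p(x,y)
  p(0,0)=72/529: -0.1361 × log₂(0.1361) = 0.3916
  p(0,1)=112/529: -0.2117 × log₂(0.2117) = 0.4742
  p(1,0)=135/529: -0.2552 × log₂(0.2552) = 0.5028
  p(1,1)=210/529: -0.3970 × log₂(0.3970) = 0.5291
H(X,Y) = 1.8977 bits


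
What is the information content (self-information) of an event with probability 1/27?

Information content I(x) = -log₂(p(x))
I = -log₂(1/27) = -log₂(0.0370)
I = 4.7549 bits


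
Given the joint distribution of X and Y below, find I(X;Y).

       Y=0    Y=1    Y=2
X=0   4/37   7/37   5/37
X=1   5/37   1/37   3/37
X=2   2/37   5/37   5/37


H(X) = 1.5460, H(Y) = 1.5807, H(X,Y) = 3.0245
I(X;Y) = H(X) + H(Y) - H(X,Y) = 0.1022 bits


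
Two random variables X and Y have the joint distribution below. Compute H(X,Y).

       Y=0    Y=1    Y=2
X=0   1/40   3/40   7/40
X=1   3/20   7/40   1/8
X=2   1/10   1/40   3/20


H(X,Y) = -Σ p(x,y) log₂ p(x,y)
  p(0,0)=1/40: -0.0250 × log₂(0.0250) = 0.1330
  p(0,1)=3/40: -0.0750 × log₂(0.0750) = 0.2803
  p(0,2)=7/40: -0.1750 × log₂(0.1750) = 0.4401
  p(1,0)=3/20: -0.1500 × log₂(0.1500) = 0.4105
  p(1,1)=7/40: -0.1750 × log₂(0.1750) = 0.4401
  p(1,2)=1/8: -0.1250 × log₂(0.1250) = 0.3750
  p(2,0)=1/10: -0.1000 × log₂(0.1000) = 0.3322
  p(2,1)=1/40: -0.0250 × log₂(0.0250) = 0.1330
  p(2,2)=3/20: -0.1500 × log₂(0.1500) = 0.4105
H(X,Y) = 2.9548 bits


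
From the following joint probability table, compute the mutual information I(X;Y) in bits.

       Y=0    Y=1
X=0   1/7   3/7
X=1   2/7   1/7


H(X) = 0.9852, H(Y) = 0.9852, H(X,Y) = 1.8424
I(X;Y) = H(X) + H(Y) - H(X,Y) = 0.1281 bits


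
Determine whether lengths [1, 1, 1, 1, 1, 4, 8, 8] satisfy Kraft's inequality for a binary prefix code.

Kraft inequality: Σ 2^(-l_i) ≤ 1 for prefix-free code
Calculating: 2^(-1) + 2^(-1) + 2^(-1) + 2^(-1) + 2^(-1) + 2^(-4) + 2^(-8) + 2^(-8)
= 0.5 + 0.5 + 0.5 + 0.5 + 0.5 + 0.0625 + 0.00390625 + 0.00390625
= 2.5703
Since 2.5703 > 1, prefix-free code does not exist


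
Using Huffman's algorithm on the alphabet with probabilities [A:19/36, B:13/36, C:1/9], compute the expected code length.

Huffman tree construction:
Combine smallest probabilities repeatedly
Resulting codes:
  A: 1 (length 1)
  B: 01 (length 2)
  C: 00 (length 2)
Average length = Σ p(s) × length(s) = 1.4722 bits


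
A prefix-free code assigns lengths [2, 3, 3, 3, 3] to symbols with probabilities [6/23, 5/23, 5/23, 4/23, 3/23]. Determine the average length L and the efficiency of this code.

Average length L = Σ p_i × l_i = 2.7391 bits
Entropy H = 2.2851 bits
Efficiency η = H/L × 100% = 83.43%


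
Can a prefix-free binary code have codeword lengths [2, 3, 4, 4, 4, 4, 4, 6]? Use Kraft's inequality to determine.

Kraft inequality: Σ 2^(-l_i) ≤ 1 for prefix-free code
Calculating: 2^(-2) + 2^(-3) + 2^(-4) + 2^(-4) + 2^(-4) + 2^(-4) + 2^(-4) + 2^(-6)
= 0.25 + 0.125 + 0.0625 + 0.0625 + 0.0625 + 0.0625 + 0.0625 + 0.015625
= 0.7031
Since 0.7031 ≤ 1, prefix-free code exists


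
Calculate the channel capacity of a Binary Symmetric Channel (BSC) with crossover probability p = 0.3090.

For BSC with error probability p:
C = 1 - H(p) where H(p) is binary entropy
H(0.3090) = -0.3090 × log₂(0.3090) - 0.6910 × log₂(0.6910)
H(p) = 0.8920
C = 1 - 0.8920 = 0.1080 bits/use


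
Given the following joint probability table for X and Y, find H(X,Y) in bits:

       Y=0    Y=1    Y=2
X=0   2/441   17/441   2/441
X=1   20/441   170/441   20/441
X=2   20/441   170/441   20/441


H(X,Y) = -Σ p(x,y) log₂ p(x,y)
  p(0,0)=2/441: -0.0045 × log₂(0.0045) = 0.0353
  p(0,1)=17/441: -0.0385 × log₂(0.0385) = 0.1811
  p(0,2)=2/441: -0.0045 × log₂(0.0045) = 0.0353
  p(1,0)=20/441: -0.0454 × log₂(0.0454) = 0.2024
  p(1,1)=170/441: -0.3855 × log₂(0.3855) = 0.5301
  p(1,2)=20/441: -0.0454 × log₂(0.0454) = 0.2024
  p(2,0)=20/441: -0.0454 × log₂(0.0454) = 0.2024
  p(2,1)=170/441: -0.3855 × log₂(0.3855) = 0.5301
  p(2,2)=20/441: -0.0454 × log₂(0.0454) = 0.2024
H(X,Y) = 2.1215 bits


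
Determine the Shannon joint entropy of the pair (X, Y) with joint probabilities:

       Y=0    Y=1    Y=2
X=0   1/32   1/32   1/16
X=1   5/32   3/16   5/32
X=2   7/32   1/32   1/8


H(X,Y) = -Σ p(x,y) log₂ p(x,y)
  p(0,0)=1/32: -0.0312 × log₂(0.0312) = 0.1562
  p(0,1)=1/32: -0.0312 × log₂(0.0312) = 0.1562
  p(0,2)=1/16: -0.0625 × log₂(0.0625) = 0.2500
  p(1,0)=5/32: -0.1562 × log₂(0.1562) = 0.4184
  p(1,1)=3/16: -0.1875 × log₂(0.1875) = 0.4528
  p(1,2)=5/32: -0.1562 × log₂(0.1562) = 0.4184
  p(2,0)=7/32: -0.2188 × log₂(0.2188) = 0.4796
  p(2,1)=1/32: -0.0312 × log₂(0.0312) = 0.1562
  p(2,2)=1/8: -0.1250 × log₂(0.1250) = 0.3750
H(X,Y) = 2.8631 bits


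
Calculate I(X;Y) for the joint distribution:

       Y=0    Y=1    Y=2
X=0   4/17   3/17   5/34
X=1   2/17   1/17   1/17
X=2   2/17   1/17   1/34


H(X) = 1.4298, H(Y) = 1.5222, H(X,Y) = 2.9369
I(X;Y) = H(X) + H(Y) - H(X,Y) = 0.0151 bits


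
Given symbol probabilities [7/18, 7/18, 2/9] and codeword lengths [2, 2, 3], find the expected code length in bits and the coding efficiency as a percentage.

Average length L = Σ p_i × l_i = 2.2222 bits
Entropy H = 1.5420 bits
Efficiency η = H/L × 100% = 69.39%


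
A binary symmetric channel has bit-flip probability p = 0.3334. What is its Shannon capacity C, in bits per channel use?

For BSC with error probability p:
C = 1 - H(p) where H(p) is binary entropy
H(0.3334) = -0.3334 × log₂(0.3334) - 0.6666 × log₂(0.6666)
H(p) = 0.9184
C = 1 - 0.9184 = 0.0816 bits/use


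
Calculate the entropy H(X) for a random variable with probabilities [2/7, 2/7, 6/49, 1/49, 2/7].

H(X) = -Σ p(x) log₂ p(x)
  -2/7 × log₂(2/7) = 0.5164
  -2/7 × log₂(2/7) = 0.5164
  -6/49 × log₂(6/49) = 0.3710
  -1/49 × log₂(1/49) = 0.1146
  -2/7 × log₂(2/7) = 0.5164
H(X) = 2.0347 bits


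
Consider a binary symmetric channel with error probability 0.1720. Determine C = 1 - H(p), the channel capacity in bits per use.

For BSC with error probability p:
C = 1 - H(p) where H(p) is binary entropy
H(0.1720) = -0.1720 × log₂(0.1720) - 0.8280 × log₂(0.8280)
H(p) = 0.6623
C = 1 - 0.6623 = 0.3377 bits/use


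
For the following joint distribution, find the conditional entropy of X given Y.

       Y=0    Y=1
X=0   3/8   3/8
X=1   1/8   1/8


H(X|Y) = Σ_y p(y) H(X|Y=y)
  p(Y=0) = 1/2, H(X|Y=0) = 0.8113
  p(Y=1) = 1/2, H(X|Y=1) = 0.8113
H(X|Y) = 0.5000×0.8113 + 0.5000×0.8113 = 0.8113 bits


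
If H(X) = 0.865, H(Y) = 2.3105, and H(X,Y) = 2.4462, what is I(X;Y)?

I(X;Y) = H(X) + H(Y) - H(X,Y)
I(X;Y) = 0.865 + 2.3105 - 2.4462 = 0.7293 bits


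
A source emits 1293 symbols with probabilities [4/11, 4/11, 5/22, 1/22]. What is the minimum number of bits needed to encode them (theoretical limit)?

Entropy H = 1.7499 bits/symbol
Minimum bits = H × n = 1.7499 × 1293
= 2262.62 bits


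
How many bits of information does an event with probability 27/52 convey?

Information content I(x) = -log₂(p(x))
I = -log₂(27/52) = -log₂(0.5192)
I = 0.9456 bits


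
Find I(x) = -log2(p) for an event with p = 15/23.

Information content I(x) = -log₂(p(x))
I = -log₂(15/23) = -log₂(0.6522)
I = 0.6167 bits


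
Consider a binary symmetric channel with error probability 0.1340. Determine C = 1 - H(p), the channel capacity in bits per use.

For BSC with error probability p:
C = 1 - H(p) where H(p) is binary entropy
H(0.1340) = -0.1340 × log₂(0.1340) - 0.8660 × log₂(0.8660)
H(p) = 0.5683
C = 1 - 0.5683 = 0.4317 bits/use


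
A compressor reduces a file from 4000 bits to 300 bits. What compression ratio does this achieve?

Compression ratio = Original / Compressed
= 4000 / 300 = 13.33:1


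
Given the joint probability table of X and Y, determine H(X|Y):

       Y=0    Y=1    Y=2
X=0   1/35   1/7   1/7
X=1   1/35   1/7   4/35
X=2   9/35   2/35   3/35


H(X|Y) = Σ_y p(y) H(X|Y=y)
  p(Y=0) = 11/35, H(X|Y=0) = 0.8659
  p(Y=1) = 12/35, H(X|Y=1) = 1.4834
  p(Y=2) = 12/35, H(X|Y=2) = 1.5546
H(X|Y) = 0.3143×0.8659 + 0.3429×1.4834 + 0.3429×1.5546 = 1.3137 bits


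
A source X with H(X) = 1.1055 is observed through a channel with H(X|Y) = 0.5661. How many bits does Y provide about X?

I(X;Y) = H(X) - H(X|Y)
I(X;Y) = 1.1055 - 0.5661 = 0.5394 bits


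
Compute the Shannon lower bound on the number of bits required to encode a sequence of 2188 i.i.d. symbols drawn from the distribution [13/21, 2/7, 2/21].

Entropy H = 1.2678 bits/symbol
Minimum bits = H × n = 1.2678 × 2188
= 2773.88 bits


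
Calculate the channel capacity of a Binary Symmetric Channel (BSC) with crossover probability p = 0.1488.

For BSC with error probability p:
C = 1 - H(p) where H(p) is binary entropy
H(0.1488) = -0.1488 × log₂(0.1488) - 0.8512 × log₂(0.8512)
H(p) = 0.6068
C = 1 - 0.6068 = 0.3932 bits/use


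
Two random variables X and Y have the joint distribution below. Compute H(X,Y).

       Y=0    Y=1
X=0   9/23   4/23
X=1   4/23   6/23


H(X,Y) = -Σ p(x,y) log₂ p(x,y)
  p(0,0)=9/23: -0.3913 × log₂(0.3913) = 0.5297
  p(0,1)=4/23: -0.1739 × log₂(0.1739) = 0.4389
  p(1,0)=4/23: -0.1739 × log₂(0.1739) = 0.4389
  p(1,1)=6/23: -0.2609 × log₂(0.2609) = 0.5057
H(X,Y) = 1.9132 bits


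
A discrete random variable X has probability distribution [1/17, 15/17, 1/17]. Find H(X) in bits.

H(X) = -Σ p(x) log₂ p(x)
  -1/17 × log₂(1/17) = 0.2404
  -15/17 × log₂(15/17) = 0.1593
  -1/17 × log₂(1/17) = 0.2404
H(X) = 0.6402 bits


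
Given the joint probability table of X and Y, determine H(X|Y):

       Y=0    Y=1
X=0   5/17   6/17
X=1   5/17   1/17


H(X|Y) = Σ_y p(y) H(X|Y=y)
  p(Y=0) = 10/17, H(X|Y=0) = 1.0000
  p(Y=1) = 7/17, H(X|Y=1) = 0.5917
H(X|Y) = 0.5882×1.0000 + 0.4118×0.5917 = 0.8319 bits


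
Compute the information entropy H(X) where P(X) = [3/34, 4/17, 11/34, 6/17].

H(X) = -Σ p(x) log₂ p(x)
  -3/34 × log₂(3/34) = 0.3090
  -4/17 × log₂(4/17) = 0.4912
  -11/34 × log₂(11/34) = 0.5267
  -6/17 × log₂(6/17) = 0.5303
H(X) = 1.8572 bits


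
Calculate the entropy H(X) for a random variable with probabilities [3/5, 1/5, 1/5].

H(X) = -Σ p(x) log₂ p(x)
  -3/5 × log₂(3/5) = 0.4422
  -1/5 × log₂(1/5) = 0.4644
  -1/5 × log₂(1/5) = 0.4644
H(X) = 1.3710 bits


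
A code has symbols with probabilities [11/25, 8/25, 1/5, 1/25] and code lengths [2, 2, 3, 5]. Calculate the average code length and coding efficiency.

Average length L = Σ p_i × l_i = 2.3200 bits
Entropy H = 1.6973 bits
Efficiency η = H/L × 100% = 73.16%


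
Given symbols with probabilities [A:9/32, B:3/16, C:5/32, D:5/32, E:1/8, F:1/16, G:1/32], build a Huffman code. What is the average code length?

Huffman tree construction:
Combine smallest probabilities repeatedly
Resulting codes:
  A: 10 (length 2)
  B: 00 (length 2)
  C: 110 (length 3)
  D: 111 (length 3)
  E: 011 (length 3)
  F: 0101 (length 4)
  G: 0100 (length 4)
Average length = Σ p(s) × length(s) = 2.6250 bits


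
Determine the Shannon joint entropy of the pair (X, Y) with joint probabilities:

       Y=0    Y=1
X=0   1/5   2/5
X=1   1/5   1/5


H(X,Y) = -Σ p(x,y) log₂ p(x,y)
  p(0,0)=1/5: -0.2000 × log₂(0.2000) = 0.4644
  p(0,1)=2/5: -0.4000 × log₂(0.4000) = 0.5288
  p(1,0)=1/5: -0.2000 × log₂(0.2000) = 0.4644
  p(1,1)=1/5: -0.2000 × log₂(0.2000) = 0.4644
H(X,Y) = 1.9219 bits


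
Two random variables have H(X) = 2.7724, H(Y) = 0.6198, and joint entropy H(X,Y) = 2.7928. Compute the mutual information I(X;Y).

I(X;Y) = H(X) + H(Y) - H(X,Y)
I(X;Y) = 2.7724 + 0.6198 - 2.7928 = 0.5994 bits


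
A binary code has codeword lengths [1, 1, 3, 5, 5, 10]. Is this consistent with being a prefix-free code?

Kraft inequality: Σ 2^(-l_i) ≤ 1 for prefix-free code
Calculating: 2^(-1) + 2^(-1) + 2^(-3) + 2^(-5) + 2^(-5) + 2^(-10)
= 0.5 + 0.5 + 0.125 + 0.03125 + 0.03125 + 0.0009765625
= 1.1885
Since 1.1885 > 1, prefix-free code does not exist


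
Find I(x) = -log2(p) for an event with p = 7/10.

Information content I(x) = -log₂(p(x))
I = -log₂(7/10) = -log₂(0.7000)
I = 0.5146 bits


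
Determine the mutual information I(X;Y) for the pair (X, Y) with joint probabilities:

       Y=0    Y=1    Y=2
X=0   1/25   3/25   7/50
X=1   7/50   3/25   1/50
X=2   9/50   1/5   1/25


H(X) = 1.5610, H(Y) = 1.5161, H(X,Y) = 2.9224
I(X;Y) = H(X) + H(Y) - H(X,Y) = 0.1547 bits


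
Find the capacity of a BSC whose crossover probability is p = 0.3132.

For BSC with error probability p:
C = 1 - H(p) where H(p) is binary entropy
H(0.3132) = -0.3132 × log₂(0.3132) - 0.6868 × log₂(0.6868)
H(p) = 0.8968
C = 1 - 0.8968 = 0.1032 bits/use


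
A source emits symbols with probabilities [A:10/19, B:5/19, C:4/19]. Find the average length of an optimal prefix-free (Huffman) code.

Huffman tree construction:
Combine smallest probabilities repeatedly
Resulting codes:
  A: 1 (length 1)
  B: 01 (length 2)
  C: 00 (length 2)
Average length = Σ p(s) × length(s) = 1.4737 bits


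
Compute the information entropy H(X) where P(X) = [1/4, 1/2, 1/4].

H(X) = -Σ p(x) log₂ p(x)
  -1/4 × log₂(1/4) = 0.5000
  -1/2 × log₂(1/2) = 0.5000
  -1/4 × log₂(1/4) = 0.5000
H(X) = 1.5000 bits


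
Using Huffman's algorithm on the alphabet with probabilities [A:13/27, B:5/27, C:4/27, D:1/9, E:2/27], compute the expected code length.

Huffman tree construction:
Combine smallest probabilities repeatedly
Resulting codes:
  A: 0 (length 1)
  B: 111 (length 3)
  C: 110 (length 3)
  D: 101 (length 3)
  E: 100 (length 3)
Average length = Σ p(s) × length(s) = 2.0370 bits


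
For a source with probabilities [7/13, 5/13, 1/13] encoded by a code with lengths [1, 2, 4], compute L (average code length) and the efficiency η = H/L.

Average length L = Σ p_i × l_i = 1.6154 bits
Entropy H = 1.2957 bits
Efficiency η = H/L × 100% = 80.21%


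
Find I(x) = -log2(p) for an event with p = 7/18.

Information content I(x) = -log₂(p(x))
I = -log₂(7/18) = -log₂(0.3889)
I = 1.3626 bits


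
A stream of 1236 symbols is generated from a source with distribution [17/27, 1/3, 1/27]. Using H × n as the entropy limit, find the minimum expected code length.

Entropy H = 1.1247 bits/symbol
Minimum bits = H × n = 1.1247 × 1236
= 1390.08 bits


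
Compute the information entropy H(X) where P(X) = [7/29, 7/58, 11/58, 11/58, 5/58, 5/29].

H(X) = -Σ p(x) log₂ p(x)
  -7/29 × log₂(7/29) = 0.4950
  -7/58 × log₂(7/58) = 0.3682
  -11/58 × log₂(11/58) = 0.4549
  -11/58 × log₂(11/58) = 0.4549
  -5/58 × log₂(5/58) = 0.3048
  -5/29 × log₂(5/29) = 0.4373
H(X) = 2.5150 bits


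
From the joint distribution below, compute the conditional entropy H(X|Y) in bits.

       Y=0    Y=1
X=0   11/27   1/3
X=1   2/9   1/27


H(X|Y) = Σ_y p(y) H(X|Y=y)
  p(Y=0) = 17/27, H(X|Y=0) = 0.9367
  p(Y=1) = 10/27, H(X|Y=1) = 0.4690
H(X|Y) = 0.6296×0.9367 + 0.3704×0.4690 = 0.7635 bits
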